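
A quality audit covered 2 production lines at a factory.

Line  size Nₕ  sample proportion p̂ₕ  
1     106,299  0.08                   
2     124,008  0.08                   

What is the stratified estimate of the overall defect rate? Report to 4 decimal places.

Wₕ = Nₕ/N with N = 230307: 0.4616, 0.5384.
p̂_st = 0.4616·0.08 + 0.5384·0.08 ≈ 0.08 → 0.0800.

0.0800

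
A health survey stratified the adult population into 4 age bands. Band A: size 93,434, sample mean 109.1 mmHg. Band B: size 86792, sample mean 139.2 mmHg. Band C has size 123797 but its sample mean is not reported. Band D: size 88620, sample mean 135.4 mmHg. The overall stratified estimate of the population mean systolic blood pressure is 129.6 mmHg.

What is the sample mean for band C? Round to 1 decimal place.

134.2

Σ Nₕx̄ₕ = N·μ, so 123797·x̄_C = 392643·129.6 − (93434·109.1 + 86792·139.2 + 88620·135.4).
= 50886532.8 − 34274243.8 = 16612289.
x̄_C = 16612289 / 123797 = 134.190... → 134.2.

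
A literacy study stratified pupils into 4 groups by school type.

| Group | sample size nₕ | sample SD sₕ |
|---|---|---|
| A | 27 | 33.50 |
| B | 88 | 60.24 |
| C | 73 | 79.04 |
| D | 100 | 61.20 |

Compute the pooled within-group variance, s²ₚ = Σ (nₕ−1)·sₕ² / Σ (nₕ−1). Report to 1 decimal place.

4103.9

A: (27−1)·33.50² = 26·1122.25 = 29178.5
B: (88−1)·60.24² = 87·3628.8576 = 315710.6112
C: (73−1)·79.04² = 72·6247.3216 = 449807.1552
D: (100−1)·61.20² = 99·3745.44 = 370798.56
Numerator = 1165494.8264; denominator = Σ(nₕ−1) = 284.
s²ₚ = 1165494.8264/284 = 4103.855... → 4103.9.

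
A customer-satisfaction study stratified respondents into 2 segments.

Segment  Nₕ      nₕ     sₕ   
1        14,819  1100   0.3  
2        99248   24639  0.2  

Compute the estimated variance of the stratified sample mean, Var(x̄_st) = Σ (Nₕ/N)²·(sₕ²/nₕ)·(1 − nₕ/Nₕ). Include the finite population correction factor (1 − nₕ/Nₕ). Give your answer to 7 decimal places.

0.0000022

N = 114067; Wₕ = Nₕ/N.
segment 1: (14819/114067)²·0.3²/1100·(1 − 1100/14819) = 0.0000012784
segment 2: (99248/114067)²·0.2²/24639·(1 − 24639/99248) = 0.0000009239
Sum = 0.0000022023 → 0.0000022.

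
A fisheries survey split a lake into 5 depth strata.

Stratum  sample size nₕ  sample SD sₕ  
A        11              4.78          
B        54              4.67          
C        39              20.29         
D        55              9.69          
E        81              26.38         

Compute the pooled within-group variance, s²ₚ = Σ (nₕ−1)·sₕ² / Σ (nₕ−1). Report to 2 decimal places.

330.94

A: (11−1)·4.78² = 10·22.8484 = 228.484
B: (54−1)·4.67² = 53·21.8089 = 1155.8717
C: (39−1)·20.29² = 38·411.6841 = 15643.9958
D: (55−1)·9.69² = 54·93.8961 = 5070.3894
E: (81−1)·26.38² = 80·695.9044 = 55672.352
Numerator = 77771.0929; denominator = Σ(nₕ−1) = 235.
s²ₚ = 77771.0929/235 = 330.9408... → 330.94.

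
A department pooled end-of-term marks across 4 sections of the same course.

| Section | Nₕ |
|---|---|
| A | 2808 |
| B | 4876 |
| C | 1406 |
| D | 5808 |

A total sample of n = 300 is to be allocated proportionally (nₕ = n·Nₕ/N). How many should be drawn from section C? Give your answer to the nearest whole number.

Share of section C = 1406/14898 = 0.09438.
Allocate 300 × 0.09438 = 28.313... → 28.

28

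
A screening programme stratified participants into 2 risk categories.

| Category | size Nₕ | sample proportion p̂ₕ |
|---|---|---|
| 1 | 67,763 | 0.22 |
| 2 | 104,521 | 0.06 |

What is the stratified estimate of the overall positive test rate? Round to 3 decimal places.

Wₕ = Nₕ/N with N = 172284: 0.3933, 0.6067.
p̂_st = 0.3933·0.22 + 0.6067·0.06 ≈ 0.12293... → 0.123.

0.123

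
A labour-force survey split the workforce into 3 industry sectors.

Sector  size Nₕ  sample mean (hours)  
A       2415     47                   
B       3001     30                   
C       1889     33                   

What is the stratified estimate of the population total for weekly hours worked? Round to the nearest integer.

265872

Estimate total by summing Nₕ·x̄ₕ over strata.
2415·47 + 3001·30 + 1889·33 = 113505 + 90030 + 62337 = 265872.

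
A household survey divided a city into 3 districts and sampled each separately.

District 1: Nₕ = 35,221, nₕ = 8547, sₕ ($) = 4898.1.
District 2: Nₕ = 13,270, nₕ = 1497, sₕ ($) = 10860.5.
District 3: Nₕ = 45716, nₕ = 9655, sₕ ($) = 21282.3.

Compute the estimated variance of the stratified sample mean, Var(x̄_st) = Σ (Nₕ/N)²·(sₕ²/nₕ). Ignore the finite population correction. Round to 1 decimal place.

N = 94207. Term for each stratum: Wₕ²sₕ²/nₕ.
Var(x̄_st) = 392.3545 + 1563.3396 + 11047.2694 = 13002.9635 → 13003.0.

13003.0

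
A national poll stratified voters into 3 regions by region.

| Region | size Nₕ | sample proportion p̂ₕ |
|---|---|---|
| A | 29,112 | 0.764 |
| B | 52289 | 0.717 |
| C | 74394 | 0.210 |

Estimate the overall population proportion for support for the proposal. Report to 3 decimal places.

N = 29112 + 52289 + 74394 = 155795.
Overall proportion = Σ (Nₕ/N)·p̂ₕ.
Σ Nₕp̂ₕ = 22241.568 + 37491.213 + 15622.74 = 75355.521.
75355.521 / 155795 = 0.48368... → 0.484.

0.484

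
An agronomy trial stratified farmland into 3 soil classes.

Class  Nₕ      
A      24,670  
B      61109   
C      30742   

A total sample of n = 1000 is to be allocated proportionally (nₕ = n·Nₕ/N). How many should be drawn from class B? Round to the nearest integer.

524

N = 24670 + 61109 + 30742 = 116521.
n_B = 1000·61109/116521 = 524.446... → 524.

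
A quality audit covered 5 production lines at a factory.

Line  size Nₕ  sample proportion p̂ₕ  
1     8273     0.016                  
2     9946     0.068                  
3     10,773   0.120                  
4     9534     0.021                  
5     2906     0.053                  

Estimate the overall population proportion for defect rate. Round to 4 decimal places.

0.0593

N = 8273 + 9946 + 10773 + 9534 + 2906 = 41432.
Overall proportion = Σ (Nₕ/N)·p̂ₕ.
Σ Nₕp̂ₕ = 132.368 + 676.328 + 1292.76 + 200.214 + 154.018 = 2455.688.
2455.688 / 41432 = 0.059270... → 0.0593.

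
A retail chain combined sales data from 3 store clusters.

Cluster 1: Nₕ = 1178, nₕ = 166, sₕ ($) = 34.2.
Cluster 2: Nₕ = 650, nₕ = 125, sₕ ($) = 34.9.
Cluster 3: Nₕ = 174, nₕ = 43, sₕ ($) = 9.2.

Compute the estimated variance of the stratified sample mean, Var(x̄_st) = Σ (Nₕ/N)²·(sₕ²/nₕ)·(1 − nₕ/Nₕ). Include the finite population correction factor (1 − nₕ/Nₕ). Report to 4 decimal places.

2.9366

N = 2002. Term for each stratum: Wₕ²sₕ²/nₕ·(1−nₕ/Nₕ).
Var(x̄_st) = 2.0957611 + 0.8296317 + 0.0111944 = 2.9365872 → 2.9366.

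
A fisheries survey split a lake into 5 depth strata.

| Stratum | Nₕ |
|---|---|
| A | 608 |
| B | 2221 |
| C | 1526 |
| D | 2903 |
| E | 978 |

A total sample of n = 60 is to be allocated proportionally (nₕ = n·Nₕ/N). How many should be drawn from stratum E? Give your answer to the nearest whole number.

7

Share of stratum E = 978/8236 = 0.11875.
Allocate 60 × 0.11875 = 7.125... → 7.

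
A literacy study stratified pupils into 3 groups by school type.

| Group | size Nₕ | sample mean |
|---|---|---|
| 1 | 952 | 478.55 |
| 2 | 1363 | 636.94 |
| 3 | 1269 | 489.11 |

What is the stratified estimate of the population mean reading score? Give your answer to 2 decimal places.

x̄_st = (Σ Nₕx̄ₕ) / (Σ Nₕ) = (952·478.55 + 1363·636.94 + 1269·489.11) / 3584
= 1944409.41 / 3584 = 542.5249... → 542.52.

542.52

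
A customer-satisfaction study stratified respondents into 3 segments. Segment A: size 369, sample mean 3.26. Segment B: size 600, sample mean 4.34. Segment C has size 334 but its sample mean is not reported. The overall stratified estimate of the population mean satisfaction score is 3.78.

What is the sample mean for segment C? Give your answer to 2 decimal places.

N = 369 + 600 + 334 = 1303.
Overall total = μ·N = 3.78·1303 = 4925.34.
Subtract the known strata: 369·3.26 + 600·4.34 = 3806.94.
Remaining total for segment C: 4925.34 − 3806.94 = 1118.4.
Divide by its size: 1118.4 / 334 = 3.3485... → 3.35.

3.35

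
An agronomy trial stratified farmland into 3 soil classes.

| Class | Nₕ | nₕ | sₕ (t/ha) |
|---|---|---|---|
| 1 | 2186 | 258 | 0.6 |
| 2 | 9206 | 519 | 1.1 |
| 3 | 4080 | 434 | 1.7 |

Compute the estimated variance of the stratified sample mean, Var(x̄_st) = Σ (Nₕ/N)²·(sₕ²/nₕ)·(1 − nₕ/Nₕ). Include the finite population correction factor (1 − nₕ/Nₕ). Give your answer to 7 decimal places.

N = 15472; Wₕ = Nₕ/N.
class 1: (2186/15472)²·0.6²/258·(1 − 258/2186) = 0.0000245667
class 2: (9206/15472)²·1.1²/519·(1 − 519/9206) = 0.0007788716
class 3: (4080/15472)²·1.7²/434·(1 − 434/4080) = 0.0004138015
Sum = 0.0012172398 → 0.0012172.

0.0012172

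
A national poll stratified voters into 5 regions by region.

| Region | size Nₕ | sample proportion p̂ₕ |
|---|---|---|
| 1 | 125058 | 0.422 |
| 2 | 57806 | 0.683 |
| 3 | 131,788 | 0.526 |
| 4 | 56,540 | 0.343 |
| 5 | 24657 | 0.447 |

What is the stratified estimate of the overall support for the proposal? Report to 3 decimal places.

0.485

Wₕ = Nₕ/N with N = 395849: 0.3159, 0.1460, 0.3329, 0.1428, 0.0623.
p̂_st = 0.3159·0.422 + 0.1460·0.683 + 0.3329·0.526 + 0.1428·0.343 + 0.0623·0.447 ≈ 0.48501... → 0.485.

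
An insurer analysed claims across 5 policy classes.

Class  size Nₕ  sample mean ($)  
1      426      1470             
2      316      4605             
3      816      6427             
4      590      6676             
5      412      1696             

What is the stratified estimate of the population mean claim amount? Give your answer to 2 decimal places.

N = 426 + 316 + 816 + 590 + 412 = 2560.
Weight each subgroup mean by Nₕ/N and sum.
Σ Nₕx̄ₕ = 426·1470 + 316·4605 + 816·6427 + 590·6676 + 412·1696 = 626220 + 1455180 + 5244432 + 3938840 + 698752 = 11963424.
Divide by N: 11963424 / 2560 = 4673.2125 → 4673.21.

4673.21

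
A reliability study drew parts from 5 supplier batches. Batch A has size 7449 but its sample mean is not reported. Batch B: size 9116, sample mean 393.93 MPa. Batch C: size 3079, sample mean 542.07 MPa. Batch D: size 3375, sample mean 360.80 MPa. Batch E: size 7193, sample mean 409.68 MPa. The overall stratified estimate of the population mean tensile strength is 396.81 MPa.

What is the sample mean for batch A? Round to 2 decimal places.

N = 7449 + 9116 + 3079 + 3375 + 7193 = 30212.
Overall total = μ·N = 396.81·30212 = 11988423.72.
Subtract the known strata: 9116·393.93 + 3079·542.07 + 3375·360.80 + 7193·409.68 = 9424627.65.
Remaining total for batch A: 11988423.72 − 9424627.65 = 2563796.07.
Divide by its size: 2563796.07 / 7449 = 344.1799... → 344.18.

344.18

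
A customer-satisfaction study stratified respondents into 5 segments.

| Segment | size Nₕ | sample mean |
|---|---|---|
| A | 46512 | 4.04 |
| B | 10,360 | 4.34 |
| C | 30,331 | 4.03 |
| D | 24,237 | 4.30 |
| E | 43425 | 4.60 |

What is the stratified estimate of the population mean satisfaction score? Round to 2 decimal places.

4.26

x̄_st = (Σ Nₕx̄ₕ) / (Σ Nₕ) = (46512·4.04 + 10360·4.34 + 30331·4.03 + 24237·4.30 + 43425·4.60) / 154865
= 659078.91 / 154865 = 4.2558... → 4.26.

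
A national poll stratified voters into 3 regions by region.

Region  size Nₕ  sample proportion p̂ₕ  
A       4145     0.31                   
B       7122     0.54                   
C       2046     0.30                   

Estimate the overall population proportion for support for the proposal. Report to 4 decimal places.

Wₕ = Nₕ/N with N = 13313: 0.3113, 0.5350, 0.1537.
p̂_st = 0.3113·0.31 + 0.5350·0.54 + 0.1537·0.30 ≈ 0.431505... → 0.4315.

0.4315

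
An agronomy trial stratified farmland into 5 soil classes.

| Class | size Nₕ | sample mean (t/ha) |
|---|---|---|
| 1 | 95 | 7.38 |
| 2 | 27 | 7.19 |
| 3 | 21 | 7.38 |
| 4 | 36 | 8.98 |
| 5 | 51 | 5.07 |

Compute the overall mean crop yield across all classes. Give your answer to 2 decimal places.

N = 230; weights Wₕ = Nₕ/N = (0.4130, 0.1174, 0.0913, 0.1565, 0.2217).
x̄_st = Σ Wₕ·x̄ₕ = 0.4130·7.38 + 0.1174·7.19 + 0.0913·7.38 + 0.1565·8.98 + 0.2217·5.07 ≈ 7.0959...
→ 7.10.

7.10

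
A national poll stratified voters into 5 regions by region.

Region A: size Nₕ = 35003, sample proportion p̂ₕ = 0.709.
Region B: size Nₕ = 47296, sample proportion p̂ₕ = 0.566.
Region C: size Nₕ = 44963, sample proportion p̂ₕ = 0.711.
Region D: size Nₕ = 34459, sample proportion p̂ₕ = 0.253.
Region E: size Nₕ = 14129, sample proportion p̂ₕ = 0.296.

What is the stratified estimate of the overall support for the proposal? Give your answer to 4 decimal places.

Wₕ = Nₕ/N with N = 175850: 0.1991, 0.2690, 0.2557, 0.1960, 0.0803.
p̂_st = 0.1991·0.709 + 0.2690·0.566 + 0.2557·0.711 + 0.1960·0.253 + 0.0803·0.296 ≈ 0.548511... → 0.5485.

0.5485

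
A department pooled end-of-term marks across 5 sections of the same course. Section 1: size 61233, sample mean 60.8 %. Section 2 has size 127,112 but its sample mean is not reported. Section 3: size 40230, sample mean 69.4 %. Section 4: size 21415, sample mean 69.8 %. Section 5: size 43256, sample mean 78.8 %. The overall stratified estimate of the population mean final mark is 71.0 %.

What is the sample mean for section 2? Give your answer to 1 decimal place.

N = 61233 + 127112 + 40230 + 21415 + 43256 = 293246.
Overall total = μ·N = 71.0·293246 = 20820466.
Subtract the known strata: 61233·60.8 + 40230·69.4 + 21415·69.8 + 43256·78.8 = 11418268.2.
Remaining total for section 2: 20820466 − 11418268.2 = 9402197.8.
Divide by its size: 9402197.8 / 127112 = 73.968... → 74.0.

74.0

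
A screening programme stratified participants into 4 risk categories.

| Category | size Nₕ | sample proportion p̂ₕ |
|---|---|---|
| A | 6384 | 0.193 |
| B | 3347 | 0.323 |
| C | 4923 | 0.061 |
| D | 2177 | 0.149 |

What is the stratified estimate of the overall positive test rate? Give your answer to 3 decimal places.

Wₕ = Nₕ/N with N = 16831: 0.3793, 0.1989, 0.2925, 0.1293.
p̂_st = 0.3793·0.193 + 0.1989·0.323 + 0.2925·0.061 + 0.1293·0.149 ≈ 0.17455... → 0.175.

0.175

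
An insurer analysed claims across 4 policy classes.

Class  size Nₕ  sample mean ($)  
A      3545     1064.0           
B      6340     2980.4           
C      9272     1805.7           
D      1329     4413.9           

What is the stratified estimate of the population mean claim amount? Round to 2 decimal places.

2210.10

N = 3545 + 6340 + 9272 + 1329 = 20486.
The stratified mean weights each stratum mean by its population share Nₕ/N.
Σ Nₕx̄ₕ = 3545·1064.0 + 6340·2980.4 + 9272·1805.7 + 1329·4413.9 = 3771880 + 18895736 + 16742450.4 + 5866073.1 = 45276139.5.
Divide by N: 45276139.5 / 20486 = 2210.1015... → 2210.10.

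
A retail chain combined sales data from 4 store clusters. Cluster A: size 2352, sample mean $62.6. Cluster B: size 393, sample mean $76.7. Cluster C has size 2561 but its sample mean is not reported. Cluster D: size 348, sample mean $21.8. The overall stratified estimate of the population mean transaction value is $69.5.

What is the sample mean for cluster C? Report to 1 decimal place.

Σ Nₕx̄ₕ = N·μ, so 2561·x̄_C = 5654·69.5 − (2352·62.6 + 393·76.7 + 348·21.8).
= 392953 − 184964.7 = 207988.3.
x̄_C = 207988.3 / 2561 = 81.214... → 81.2.

81.2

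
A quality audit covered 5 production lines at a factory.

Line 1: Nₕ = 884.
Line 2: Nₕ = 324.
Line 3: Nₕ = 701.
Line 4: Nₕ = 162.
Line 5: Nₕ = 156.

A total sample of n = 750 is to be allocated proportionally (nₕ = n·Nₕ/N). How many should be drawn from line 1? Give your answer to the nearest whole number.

298

Share of line 1 = 884/2227 = 0.39695.
Allocate 750 × 0.39695 = 297.710... → 298.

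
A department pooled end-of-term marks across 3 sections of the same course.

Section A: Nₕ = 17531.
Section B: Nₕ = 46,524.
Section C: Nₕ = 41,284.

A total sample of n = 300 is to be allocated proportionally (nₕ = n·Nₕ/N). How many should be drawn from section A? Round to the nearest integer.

50

Share of section A = 17531/105339 = 0.16642.
Allocate 300 × 0.16642 = 49.927... → 50.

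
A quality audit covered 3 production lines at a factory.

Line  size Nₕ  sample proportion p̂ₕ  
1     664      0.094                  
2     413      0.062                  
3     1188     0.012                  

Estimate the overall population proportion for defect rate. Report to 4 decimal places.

Wₕ = Nₕ/N with N = 2265: 0.2932, 0.1823, 0.5245.
p̂_st = 0.2932·0.094 + 0.1823·0.062 + 0.5245·0.012 ≈ 0.045156... → 0.0452.

0.0452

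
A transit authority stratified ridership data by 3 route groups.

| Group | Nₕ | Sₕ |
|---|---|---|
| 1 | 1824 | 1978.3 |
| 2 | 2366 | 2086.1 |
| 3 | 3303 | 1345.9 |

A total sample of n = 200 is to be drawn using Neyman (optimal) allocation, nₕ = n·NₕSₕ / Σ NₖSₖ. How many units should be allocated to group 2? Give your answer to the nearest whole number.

76

1: NₕSₕ = 1824·1978.3 = 3608419.2
2: NₕSₕ = 2366·2086.1 = 4935712.6
3: NₕSₕ = 3303·1345.9 = 4445507.7
Σ NₕSₕ = 12989639.5.
n_2 = 200·4935712.6/12989639.5 = 75.995... → 76.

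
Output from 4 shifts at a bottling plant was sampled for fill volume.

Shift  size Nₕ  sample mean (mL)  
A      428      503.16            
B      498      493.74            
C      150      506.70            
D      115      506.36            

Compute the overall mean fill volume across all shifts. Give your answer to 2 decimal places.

499.98

x̄_st = (Σ Nₕx̄ₕ) / (Σ Nₕ) = (428·503.16 + 498·493.74 + 150·506.70 + 115·506.36) / 1191
= 595471.4 / 1191 = 499.9760... → 499.98.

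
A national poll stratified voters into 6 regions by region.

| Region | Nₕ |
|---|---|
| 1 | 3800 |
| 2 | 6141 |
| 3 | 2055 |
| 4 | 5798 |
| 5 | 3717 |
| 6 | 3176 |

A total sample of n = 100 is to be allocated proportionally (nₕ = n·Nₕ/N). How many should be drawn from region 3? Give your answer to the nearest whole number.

8

N = 3800 + 6141 + 2055 + 5798 + 3717 + 3176 = 24687.
n_3 = 100·2055/24687 = 8.324... → 8.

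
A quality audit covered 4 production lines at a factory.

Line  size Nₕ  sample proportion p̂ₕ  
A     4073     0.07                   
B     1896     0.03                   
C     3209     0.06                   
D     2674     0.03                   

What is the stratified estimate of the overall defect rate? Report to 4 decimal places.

0.0519

Wₕ = Nₕ/N with N = 11852: 0.3437, 0.1600, 0.2708, 0.2256.
p̂_st = 0.3437·0.07 + 0.1600·0.03 + 0.2708·0.06 + 0.2256·0.03 ≈ 0.051869... → 0.0519.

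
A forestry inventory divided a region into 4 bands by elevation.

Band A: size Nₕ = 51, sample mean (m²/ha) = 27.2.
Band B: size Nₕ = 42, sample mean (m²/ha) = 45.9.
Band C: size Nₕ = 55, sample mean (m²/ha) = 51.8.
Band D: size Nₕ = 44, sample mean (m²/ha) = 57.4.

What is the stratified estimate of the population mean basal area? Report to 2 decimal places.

N = 192; weights Wₕ = Nₕ/N = (0.2656, 0.2188, 0.2865, 0.2292).
x̄_st = Σ Wₕ·x̄ₕ = 0.2656·27.2 + 0.2188·45.9 + 0.2865·51.8 + 0.2292·57.4 ≈ 45.2583...
→ 45.26.

45.26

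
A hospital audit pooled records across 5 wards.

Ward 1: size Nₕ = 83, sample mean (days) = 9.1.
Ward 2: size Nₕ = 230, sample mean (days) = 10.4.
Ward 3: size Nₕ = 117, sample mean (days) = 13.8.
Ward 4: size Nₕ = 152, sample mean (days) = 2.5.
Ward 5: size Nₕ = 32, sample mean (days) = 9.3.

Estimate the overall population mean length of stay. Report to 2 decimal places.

8.86

N = 83 + 230 + 117 + 152 + 32 = 614.
The stratified mean weights each stratum mean by its population share Nₕ/N.
Σ Nₕx̄ₕ = 83·9.1 + 230·10.4 + 117·13.8 + 152·2.5 + 32·9.3 = 755.3 + 2392 + 1614.6 + 380 + 297.6 = 5439.5.
Divide by N: 5439.5 / 614 = 8.8591... → 8.86.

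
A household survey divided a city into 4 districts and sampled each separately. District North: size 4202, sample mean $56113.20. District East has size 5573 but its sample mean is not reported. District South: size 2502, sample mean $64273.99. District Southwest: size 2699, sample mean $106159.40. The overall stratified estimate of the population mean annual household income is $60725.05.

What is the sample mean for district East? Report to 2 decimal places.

N = 4202 + 5573 + 2502 + 2699 = 14976.
Overall total = μ·N = 60725.05·14976 = 909418348.8.
Subtract the known strata: 4202·56113.20 + 2502·64273.99 + 2699·106159.40 = 683125409.98.
Remaining total for district East: 909418348.8 − 683125409.98 = 226292938.82.
Divide by its size: 226292938.82 / 5573 = 40605.2286... → 40605.23.

40605.23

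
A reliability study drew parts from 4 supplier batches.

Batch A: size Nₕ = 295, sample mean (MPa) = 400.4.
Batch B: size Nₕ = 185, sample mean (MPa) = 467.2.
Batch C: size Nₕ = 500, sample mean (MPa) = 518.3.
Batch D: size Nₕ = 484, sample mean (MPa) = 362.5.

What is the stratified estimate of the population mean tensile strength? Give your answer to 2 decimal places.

N = 295 + 185 + 500 + 484 = 1464.
The stratified mean weights each stratum mean by its population share Nₕ/N.
Σ Nₕx̄ₕ = 295·400.4 + 185·467.2 + 500·518.3 + 484·362.5 = 118118 + 86432 + 259150 + 175450 = 639150.
Divide by N: 639150 / 1464 = 436.5779... → 436.58.

436.58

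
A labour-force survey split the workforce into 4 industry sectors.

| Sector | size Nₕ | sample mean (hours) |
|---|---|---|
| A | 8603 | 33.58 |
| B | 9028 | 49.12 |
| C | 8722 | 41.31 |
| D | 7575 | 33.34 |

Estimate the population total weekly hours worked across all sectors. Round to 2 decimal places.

A: 8603·33.58 = 288888.74
B: 9028·49.12 = 443455.36
C: 8722·41.31 = 360305.82
D: 7575·33.34 = 252550.5
τ̂ = Σ Nₕx̄ₕ = 1345200.42.

1345200.42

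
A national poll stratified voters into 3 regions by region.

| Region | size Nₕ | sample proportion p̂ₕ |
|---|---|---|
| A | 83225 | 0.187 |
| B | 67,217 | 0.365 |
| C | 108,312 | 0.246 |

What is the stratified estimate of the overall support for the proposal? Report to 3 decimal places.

0.258

Wₕ = Nₕ/N with N = 258754: 0.3216, 0.2598, 0.4186.
p̂_st = 0.3216·0.187 + 0.2598·0.365 + 0.4186·0.246 ≈ 0.25794... → 0.258.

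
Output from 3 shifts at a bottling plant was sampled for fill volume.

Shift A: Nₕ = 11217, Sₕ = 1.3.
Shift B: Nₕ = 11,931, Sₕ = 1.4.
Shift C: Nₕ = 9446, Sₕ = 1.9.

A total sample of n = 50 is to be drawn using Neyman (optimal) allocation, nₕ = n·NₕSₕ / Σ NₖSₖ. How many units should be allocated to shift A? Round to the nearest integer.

A: NₕSₕ = 11217·1.3 = 14582.1
B: NₕSₕ = 11931·1.4 = 16703.4
C: NₕSₕ = 9446·1.9 = 17947.4
Σ NₕSₕ = 49232.9.
n_A = 50·14582.1/49232.9 = 14.809... → 15.

15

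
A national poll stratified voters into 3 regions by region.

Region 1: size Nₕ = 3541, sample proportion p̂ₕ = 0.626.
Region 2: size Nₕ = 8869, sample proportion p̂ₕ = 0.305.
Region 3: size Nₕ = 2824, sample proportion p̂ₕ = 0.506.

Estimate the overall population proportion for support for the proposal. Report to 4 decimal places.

0.4169

N = 3541 + 8869 + 2824 = 15234.
Overall proportion = Σ (Nₕ/N)·p̂ₕ.
Σ Nₕp̂ₕ = 2216.666 + 2705.045 + 1428.944 = 6350.655.
6350.655 / 15234 = 0.416874... → 0.4169.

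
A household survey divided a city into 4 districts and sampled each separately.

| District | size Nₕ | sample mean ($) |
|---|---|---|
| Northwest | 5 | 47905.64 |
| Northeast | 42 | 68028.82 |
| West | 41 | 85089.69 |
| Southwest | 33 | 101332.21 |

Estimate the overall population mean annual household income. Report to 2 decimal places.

82060.98

N = 121; weights Wₕ = Nₕ/N = (0.0413, 0.3471, 0.3388, 0.2727).
x̄_st = Σ Wₕ·x̄ₕ = 0.0413·47905.64 + 0.3471·68028.82 + 0.3388·85089.69 + 0.2727·101332.21 ≈ 82060.9823...
→ 82060.98.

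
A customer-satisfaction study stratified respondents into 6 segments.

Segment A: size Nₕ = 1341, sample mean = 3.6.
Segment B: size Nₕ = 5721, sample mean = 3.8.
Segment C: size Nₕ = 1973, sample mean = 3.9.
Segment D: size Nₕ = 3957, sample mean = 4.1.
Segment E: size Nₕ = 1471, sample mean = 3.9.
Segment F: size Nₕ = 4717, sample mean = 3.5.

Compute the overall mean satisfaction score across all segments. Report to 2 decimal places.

3.79

N = 1341 + 5721 + 1973 + 3957 + 1471 + 4717 = 19180.
Weight each subgroup mean by Nₕ/N and sum.
Σ Nₕx̄ₕ = 1341·3.6 + 5721·3.8 + 1973·3.9 + 3957·4.1 + 1471·3.9 + 4717·3.5 = 4827.6 + 21739.8 + 7694.7 + 16223.7 + 5736.9 + 16509.5 = 72732.2.
Divide by N: 72732.2 / 19180 = 3.7921... → 3.79.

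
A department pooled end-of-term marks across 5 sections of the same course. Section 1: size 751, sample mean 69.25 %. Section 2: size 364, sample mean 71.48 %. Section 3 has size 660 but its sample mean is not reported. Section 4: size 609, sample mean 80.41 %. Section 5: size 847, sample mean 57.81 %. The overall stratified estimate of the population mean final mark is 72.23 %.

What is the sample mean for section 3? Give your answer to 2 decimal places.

Σ Nₕx̄ₕ = N·μ, so 660·x̄_3 = 3231·72.23 − (751·69.25 + 364·71.48 + 609·80.41 + 847·57.81).
= 233375.13 − 175960.23 = 57414.9.
x̄_3 = 57414.9 / 660 = 86.9923... → 86.99.

86.99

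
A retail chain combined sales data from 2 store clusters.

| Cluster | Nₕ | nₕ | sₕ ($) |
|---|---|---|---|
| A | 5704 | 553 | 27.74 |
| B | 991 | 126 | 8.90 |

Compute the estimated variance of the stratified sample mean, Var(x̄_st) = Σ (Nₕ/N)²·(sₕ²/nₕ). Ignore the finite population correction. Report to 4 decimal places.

N = 6695. Term for each stratum: Wₕ²sₕ²/nₕ.
Var(x̄_st) = 1.0100565 + 0.0137739 = 1.0238303 → 1.0238.

1.0238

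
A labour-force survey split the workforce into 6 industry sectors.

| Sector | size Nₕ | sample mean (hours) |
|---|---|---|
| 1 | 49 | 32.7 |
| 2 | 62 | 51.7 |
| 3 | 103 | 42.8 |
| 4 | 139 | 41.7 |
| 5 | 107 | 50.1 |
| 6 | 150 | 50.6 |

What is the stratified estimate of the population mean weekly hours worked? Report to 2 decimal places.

45.84

N = 610; weights Wₕ = Nₕ/N = (0.0803, 0.1016, 0.1689, 0.2279, 0.1754, 0.2459).
x̄_st = Σ Wₕ·x̄ₕ = 0.0803·32.7 + 0.1016·51.7 + 0.1689·42.8 + 0.2279·41.7 + 0.1754·50.1 + 0.2459·50.6 ≈ 45.8411...
→ 45.84.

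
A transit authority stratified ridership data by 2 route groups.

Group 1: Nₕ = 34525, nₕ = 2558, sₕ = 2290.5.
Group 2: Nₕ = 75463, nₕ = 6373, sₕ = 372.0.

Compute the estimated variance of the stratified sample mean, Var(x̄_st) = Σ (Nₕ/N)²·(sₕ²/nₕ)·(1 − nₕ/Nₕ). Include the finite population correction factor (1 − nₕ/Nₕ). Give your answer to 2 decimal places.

196.47

N = 109988. Term for each stratum: Wₕ²sₕ²/nₕ·(1−nₕ/Nₕ).
Var(x̄_st) = 187.11345 + 9.35838 = 196.47183 → 196.47.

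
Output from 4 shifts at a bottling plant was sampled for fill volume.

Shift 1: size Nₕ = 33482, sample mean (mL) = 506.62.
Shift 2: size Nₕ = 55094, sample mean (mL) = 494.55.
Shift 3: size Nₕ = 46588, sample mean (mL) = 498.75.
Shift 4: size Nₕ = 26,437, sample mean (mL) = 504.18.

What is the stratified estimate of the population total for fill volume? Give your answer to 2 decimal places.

80774160.20

Estimate total by summing Nₕ·x̄ₕ over strata.
33482·506.62 + 55094·494.55 + 46588·498.75 + 26437·504.18 = 16962650.84 + 27246737.7 + 23235765 + 13329006.66 = 80774160.20.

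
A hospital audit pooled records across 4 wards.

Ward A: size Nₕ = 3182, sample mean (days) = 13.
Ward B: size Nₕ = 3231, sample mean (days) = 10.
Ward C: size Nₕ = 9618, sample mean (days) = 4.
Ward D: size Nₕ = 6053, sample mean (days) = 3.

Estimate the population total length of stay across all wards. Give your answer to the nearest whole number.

130307

Estimate total by summing Nₕ·x̄ₕ over strata.
3182·13 + 3231·10 + 9618·4 + 6053·3 = 41366 + 32310 + 38472 + 18159 = 130307.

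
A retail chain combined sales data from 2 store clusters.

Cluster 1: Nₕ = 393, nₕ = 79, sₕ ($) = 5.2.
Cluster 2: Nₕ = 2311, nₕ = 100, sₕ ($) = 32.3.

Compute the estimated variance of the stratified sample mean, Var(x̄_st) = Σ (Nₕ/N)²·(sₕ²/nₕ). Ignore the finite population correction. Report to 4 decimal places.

7.6279

N = 2704. Term for each stratum: Wₕ²sₕ²/nₕ.
Var(x̄_st) = 0.0072302 + 7.6206420 = 7.6278722 → 7.6279.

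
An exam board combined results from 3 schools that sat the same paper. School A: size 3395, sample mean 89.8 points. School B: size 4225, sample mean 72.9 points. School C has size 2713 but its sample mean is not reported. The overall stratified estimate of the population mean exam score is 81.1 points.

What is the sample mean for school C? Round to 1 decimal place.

83.0

Σ Nₕx̄ₕ = N·μ, so 2713·x̄_C = 10333·81.1 − (3395·89.8 + 4225·72.9).
= 838006.3 − 612873.5 = 225132.8.
x̄_C = 225132.8 / 2713 = 82.983... → 83.0.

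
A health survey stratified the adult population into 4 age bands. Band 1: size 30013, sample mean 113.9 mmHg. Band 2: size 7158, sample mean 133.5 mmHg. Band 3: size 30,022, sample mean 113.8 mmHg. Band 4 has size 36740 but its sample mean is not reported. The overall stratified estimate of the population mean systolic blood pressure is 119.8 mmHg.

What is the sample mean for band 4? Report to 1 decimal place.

Σ Nₕx̄ₕ = N·μ, so 36740·x̄_4 = 103933·119.8 − (30013·113.9 + 7158·133.5 + 30022·113.8).
= 12451173.4 − 7790577.3 = 4660596.1.
x̄_4 = 4660596.1 / 36740 = 126.853... → 126.9.

126.9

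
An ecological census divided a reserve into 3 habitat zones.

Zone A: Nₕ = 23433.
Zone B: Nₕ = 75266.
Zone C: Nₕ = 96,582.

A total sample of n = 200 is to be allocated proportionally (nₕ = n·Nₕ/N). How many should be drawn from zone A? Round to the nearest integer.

Share of zone A = 23433/195281 = 0.12000.
Allocate 200 × 0.12000 = 23.999... → 24.

24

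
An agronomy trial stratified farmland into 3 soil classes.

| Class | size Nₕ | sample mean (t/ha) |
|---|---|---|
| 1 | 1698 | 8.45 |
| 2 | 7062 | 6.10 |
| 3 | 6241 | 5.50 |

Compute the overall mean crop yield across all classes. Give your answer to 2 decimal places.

6.12

N = 15001; weights Wₕ = Nₕ/N = (0.1132, 0.4708, 0.4160).
x̄_st = Σ Wₕ·x̄ₕ = 0.1132·8.45 + 0.4708·6.10 + 0.4160·5.50 ≈ 6.1164...
→ 6.12.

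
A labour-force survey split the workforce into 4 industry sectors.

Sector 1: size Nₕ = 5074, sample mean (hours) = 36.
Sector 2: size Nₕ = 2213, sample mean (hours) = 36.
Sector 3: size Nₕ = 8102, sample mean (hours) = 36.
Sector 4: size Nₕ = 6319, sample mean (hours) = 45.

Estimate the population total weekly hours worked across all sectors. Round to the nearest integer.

838359

Estimate total by summing Nₕ·x̄ₕ over strata.
5074·36 + 2213·36 + 8102·36 + 6319·45 = 182664 + 79668 + 291672 + 284355 = 838359.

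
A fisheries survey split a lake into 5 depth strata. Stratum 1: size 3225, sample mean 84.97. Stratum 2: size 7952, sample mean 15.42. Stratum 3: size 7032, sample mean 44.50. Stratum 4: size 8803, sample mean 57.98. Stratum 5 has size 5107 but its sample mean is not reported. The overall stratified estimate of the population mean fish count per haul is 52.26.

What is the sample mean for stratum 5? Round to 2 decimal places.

Σ Nₕx̄ₕ = N·μ, so 5107·x̄_5 = 32119·52.26 − (3225·84.97 + 7952·15.42 + 7032·44.50 + 8803·57.98).
= 1678538.94 − 1219970.03 = 458568.91.
x̄_5 = 458568.91 / 5107 = 89.7922... → 89.79.

89.79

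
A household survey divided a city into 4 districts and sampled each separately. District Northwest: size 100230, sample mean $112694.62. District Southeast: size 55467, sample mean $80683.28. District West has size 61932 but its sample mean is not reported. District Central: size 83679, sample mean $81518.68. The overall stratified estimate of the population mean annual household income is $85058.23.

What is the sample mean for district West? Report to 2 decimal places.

49032.52

Σ Nₕx̄ₕ = N·μ, so 61932·x̄_West = 301308·85058.23 − (100230·112694.62 + 55467·80683.28 + 83679·81518.68).
= 25628725164.84 − 22592042878.08 = 3036682286.76.
x̄_West = 3036682286.76 / 61932 = 49032.5242... → 49032.52.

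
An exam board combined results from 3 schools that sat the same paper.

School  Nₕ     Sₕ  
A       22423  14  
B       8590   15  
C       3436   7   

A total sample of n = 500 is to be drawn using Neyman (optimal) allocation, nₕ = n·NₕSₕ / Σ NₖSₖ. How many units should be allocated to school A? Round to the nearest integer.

336

A: NₕSₕ = 22423·14 = 313922
B: NₕSₕ = 8590·15 = 128850
C: NₕSₕ = 3436·7 = 24052
Σ NₕSₕ = 466824.
n_A = 500·313922/466824 = 336.232... → 336.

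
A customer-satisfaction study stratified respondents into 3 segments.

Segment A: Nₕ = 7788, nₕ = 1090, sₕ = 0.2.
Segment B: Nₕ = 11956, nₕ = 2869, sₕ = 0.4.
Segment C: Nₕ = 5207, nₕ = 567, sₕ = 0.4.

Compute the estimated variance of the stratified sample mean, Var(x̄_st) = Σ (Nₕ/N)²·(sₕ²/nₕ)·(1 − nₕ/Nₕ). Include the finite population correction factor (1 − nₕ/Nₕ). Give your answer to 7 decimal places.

0.0000238

N = 24951; Wₕ = Nₕ/N.
segment A: (7788/24951)²·0.2²/1090·(1 − 1090/7788) = 0.0000030749
segment B: (11956/24951)²·0.4²/2869·(1 − 2869/11956) = 0.0000097324
segment C: (5207/24951)²·0.4²/567·(1 − 567/5207) = 0.0000109513
Sum = 0.0000237586 → 0.0000238.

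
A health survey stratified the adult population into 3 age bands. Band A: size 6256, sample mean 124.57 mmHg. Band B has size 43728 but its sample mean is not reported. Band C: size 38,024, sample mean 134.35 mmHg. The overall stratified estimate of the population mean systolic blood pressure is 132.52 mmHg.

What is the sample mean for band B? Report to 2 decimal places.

132.07

N = 6256 + 43728 + 38024 = 88008.
Overall total = μ·N = 132.52·88008 = 11662820.16.
Subtract the known strata: 6256·124.57 + 38024·134.35 = 5887834.32.
Remaining total for band B: 11662820.16 − 5887834.32 = 5774985.84.
Divide by its size: 5774985.84 / 43728 = 132.0661... → 132.07.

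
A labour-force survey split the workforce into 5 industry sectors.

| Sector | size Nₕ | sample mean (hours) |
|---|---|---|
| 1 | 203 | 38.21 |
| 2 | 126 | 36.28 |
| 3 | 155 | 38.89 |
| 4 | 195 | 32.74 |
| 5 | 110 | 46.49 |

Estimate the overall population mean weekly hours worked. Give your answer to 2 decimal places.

37.84

N = 789; weights Wₕ = Nₕ/N = (0.2573, 0.1597, 0.1965, 0.2471, 0.1394).
x̄_st = Σ Wₕ·x̄ₕ = 0.2573·38.21 + 0.1597·36.28 + 0.1965·38.89 + 0.2471·32.74 + 0.1394·46.49 ≈ 37.8378...
→ 37.84.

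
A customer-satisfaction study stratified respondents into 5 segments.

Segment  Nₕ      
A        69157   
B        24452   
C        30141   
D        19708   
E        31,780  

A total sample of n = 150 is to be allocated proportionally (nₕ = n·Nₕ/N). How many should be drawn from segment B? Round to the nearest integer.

21

N = 69157 + 24452 + 30141 + 19708 + 31780 = 175238.
n_B = 150·24452/175238 = 20.930... → 21.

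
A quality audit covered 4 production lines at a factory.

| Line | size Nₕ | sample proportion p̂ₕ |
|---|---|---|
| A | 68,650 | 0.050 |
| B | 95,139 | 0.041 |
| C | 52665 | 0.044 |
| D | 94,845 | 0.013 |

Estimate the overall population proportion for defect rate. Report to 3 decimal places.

Wₕ = Nₕ/N with N = 311299: 0.2205, 0.3056, 0.1692, 0.3047.
p̂_st = 0.2205·0.050 + 0.3056·0.041 + 0.1692·0.044 + 0.3047·0.013 ≈ 0.03496... → 0.035.

0.035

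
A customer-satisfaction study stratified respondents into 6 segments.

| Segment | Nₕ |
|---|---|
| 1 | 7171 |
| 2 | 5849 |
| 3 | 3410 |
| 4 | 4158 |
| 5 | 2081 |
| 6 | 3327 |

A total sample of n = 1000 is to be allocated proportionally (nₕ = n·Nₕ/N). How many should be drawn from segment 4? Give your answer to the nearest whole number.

160

N = 7171 + 5849 + 3410 + 4158 + 2081 + 3327 = 25996.
n_4 = 1000·4158/25996 = 159.948... → 160.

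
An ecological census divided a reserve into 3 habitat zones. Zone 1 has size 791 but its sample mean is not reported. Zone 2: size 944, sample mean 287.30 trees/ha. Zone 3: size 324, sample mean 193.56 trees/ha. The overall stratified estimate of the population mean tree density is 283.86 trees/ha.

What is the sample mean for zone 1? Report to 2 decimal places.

N = 791 + 944 + 324 = 2059.
Overall total = μ·N = 283.86·2059 = 584467.74.
Subtract the known strata: 944·287.30 + 324·193.56 = 333924.64.
Remaining total for zone 1: 584467.74 − 333924.64 = 250543.1.
Divide by its size: 250543.1 / 791 = 316.7422... → 316.74.

316.74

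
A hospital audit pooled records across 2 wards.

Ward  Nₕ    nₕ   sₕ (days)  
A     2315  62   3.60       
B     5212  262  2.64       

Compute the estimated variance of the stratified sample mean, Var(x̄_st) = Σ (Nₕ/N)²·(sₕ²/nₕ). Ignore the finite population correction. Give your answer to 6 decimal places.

N = 7527; Wₕ = Nₕ/N.
ward A: (2315/7527)²·3.60²/62 = 0.019772950
ward B: (5212/7527)²·2.64²/262 = 0.012754738
Sum = 0.032527688 → 0.032528.

0.032528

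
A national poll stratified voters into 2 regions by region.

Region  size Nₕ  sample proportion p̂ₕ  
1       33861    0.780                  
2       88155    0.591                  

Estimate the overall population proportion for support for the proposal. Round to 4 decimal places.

0.6434

Wₕ = Nₕ/N with N = 122016: 0.2775, 0.7225.
p̂_st = 0.2775·0.780 + 0.7225·0.591 ≈ 0.643450... → 0.6434.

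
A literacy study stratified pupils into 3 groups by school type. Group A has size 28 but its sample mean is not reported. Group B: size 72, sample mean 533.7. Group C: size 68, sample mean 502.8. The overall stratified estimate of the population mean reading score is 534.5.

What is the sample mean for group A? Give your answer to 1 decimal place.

Σ Nₕx̄ₕ = N·μ, so 28·x̄_A = 168·534.5 − (72·533.7 + 68·502.8).
= 89796 − 72616.8 = 17179.2.
x̄_A = 17179.2 / 28 = 613.543... → 613.5.

613.5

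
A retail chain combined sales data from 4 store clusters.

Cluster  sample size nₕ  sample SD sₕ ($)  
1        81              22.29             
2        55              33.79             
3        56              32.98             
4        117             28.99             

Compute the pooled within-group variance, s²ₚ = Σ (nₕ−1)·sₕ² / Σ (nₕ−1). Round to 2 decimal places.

Degrees of freedom: 80 + 54 + 55 + 116 = 305.
Σ(nₕ−1)sₕ² = 80·496.8441 + 54·1141.7641 + 55·1087.6804 + 116·840.4201 = 258713.943.
s²ₚ = 258713.943 / 305 = 848.2424... → 848.24.

848.24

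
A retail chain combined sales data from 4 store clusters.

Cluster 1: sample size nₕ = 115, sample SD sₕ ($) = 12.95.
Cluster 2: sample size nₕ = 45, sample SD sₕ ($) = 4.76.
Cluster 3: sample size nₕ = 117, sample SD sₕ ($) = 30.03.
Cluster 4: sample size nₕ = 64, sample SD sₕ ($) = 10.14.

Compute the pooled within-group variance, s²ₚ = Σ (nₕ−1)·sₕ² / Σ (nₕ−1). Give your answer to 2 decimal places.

1: (115−1)·12.95² = 114·167.7025 = 19118.085
2: (45−1)·4.76² = 44·22.6576 = 996.9344
3: (117−1)·30.03² = 116·901.8009 = 104608.9044
4: (64−1)·10.14² = 63·102.8196 = 6477.6348
Numerator = 131201.5586; denominator = Σ(nₕ−1) = 337.
s²ₚ = 131201.5586/337 = 389.3221... → 389.32.

389.32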